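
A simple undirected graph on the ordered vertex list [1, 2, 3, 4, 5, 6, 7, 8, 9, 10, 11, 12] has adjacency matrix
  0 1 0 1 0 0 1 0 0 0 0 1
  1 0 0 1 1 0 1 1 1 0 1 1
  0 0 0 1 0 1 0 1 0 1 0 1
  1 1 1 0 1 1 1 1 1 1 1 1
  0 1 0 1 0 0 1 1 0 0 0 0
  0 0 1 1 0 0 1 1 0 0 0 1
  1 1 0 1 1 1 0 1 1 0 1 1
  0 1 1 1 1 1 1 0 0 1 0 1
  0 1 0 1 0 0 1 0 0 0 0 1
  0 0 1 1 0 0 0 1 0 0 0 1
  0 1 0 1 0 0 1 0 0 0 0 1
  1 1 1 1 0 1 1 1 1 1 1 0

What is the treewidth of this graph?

4

A width-4 tree decomposition is:
Bags: B1 = {2, 4, 7, 8, 12}  B2 = {2, 4, 7, 11, 12}  B3 = {2, 4, 5, 7, 8}  B4 = {4, 6, 7, 8, 12}  B5 = {3, 4, 6, 8, 12}  B6 = {2, 4, 7, 9, 12}  B7 = {1, 2, 4, 7, 12}  B8 = {3, 4, 8, 10, 12}
Tree: B1–B2, B1–B3, B1–B4, B4–B5, B1–B6, B1–B7, B5–B8
Each bag holds 5 vertices, so the decomposition has width 4, which upper-bounds the treewidth. On the other hand G contains the 5-clique {3, 4, 8, 10, 12}. A clique must lie in a single bag of any decomposition, so no decomposition can have width below 4. The upper and lower bounds meet at 4, so that is the treewidth.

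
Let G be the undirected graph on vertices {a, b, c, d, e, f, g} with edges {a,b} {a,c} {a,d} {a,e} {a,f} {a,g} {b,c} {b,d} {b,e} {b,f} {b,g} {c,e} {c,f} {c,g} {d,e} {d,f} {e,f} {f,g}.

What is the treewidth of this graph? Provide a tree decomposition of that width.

The largest bag has 5 vertices, giving width 4; this decomposition certifies tw(G) ≤ 4. Conversely, {a, b, c, f, g} is a clique of size 5, and the vertices of any clique must share a bag in every tree decomposition; so some bag has ≥ 5 vertices and tw(G) ≥ 4. The upper and lower bounds meet at 4, so that is the treewidth.

Treewidth 4.
One such decomposition:
Bags: B1 = {a, b, d, e, f}  B2 = {a, b, c, e, f}  B3 = {a, b, c, f, g}
Tree: B1–B2, B2–B3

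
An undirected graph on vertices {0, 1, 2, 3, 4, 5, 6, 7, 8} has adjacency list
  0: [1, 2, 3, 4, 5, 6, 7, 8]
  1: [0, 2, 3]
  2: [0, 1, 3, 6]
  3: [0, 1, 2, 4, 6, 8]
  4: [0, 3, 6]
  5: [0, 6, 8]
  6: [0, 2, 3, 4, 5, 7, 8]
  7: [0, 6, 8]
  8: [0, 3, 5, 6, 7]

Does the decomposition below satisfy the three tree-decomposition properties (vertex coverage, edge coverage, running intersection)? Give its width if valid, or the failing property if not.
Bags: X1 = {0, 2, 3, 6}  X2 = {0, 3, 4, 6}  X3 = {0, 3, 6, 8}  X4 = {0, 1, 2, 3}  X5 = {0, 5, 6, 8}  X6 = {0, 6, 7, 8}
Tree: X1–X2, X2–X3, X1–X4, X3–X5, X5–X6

Yes; width 3.

Checking the three conditions: (i) the bags cover all of {0, 1, 2, 3, 4, 5, 6, 7, 8}; (ii) for each edge, some bag contains both endpoints; (iii) the bags containing any fixed vertex form a subtree. All hold, so the decomposition is valid with width 4 − 1 = 3.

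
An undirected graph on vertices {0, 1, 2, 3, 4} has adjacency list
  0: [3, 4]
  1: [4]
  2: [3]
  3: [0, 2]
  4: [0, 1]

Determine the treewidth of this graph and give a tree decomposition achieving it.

Each bag holds 2 vertices, so the decomposition has width 1, which upper-bounds the treewidth. Since G has at least one edge (e.g. 1–4), it is not an edgeless graph, so tw(G) ≥ 1. Hence tw(G) = 1 exactly.

Treewidth 1.
One optimal decomposition is:
Bags: B1 = {1, 4}  B2 = {0, 4}  B3 = {0, 3}  B4 = {2, 3}
Tree: B1–B2, B2–B3, B3–B4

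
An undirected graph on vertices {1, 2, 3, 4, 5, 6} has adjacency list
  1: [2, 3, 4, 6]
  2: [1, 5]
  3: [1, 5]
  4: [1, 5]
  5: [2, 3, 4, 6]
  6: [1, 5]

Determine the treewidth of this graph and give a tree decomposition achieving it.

The largest bag has 3 vertices, giving width 2; this decomposition certifies tw(G) ≤ 2. For the lower bound, G contains the cycle 3–5–6–1–3, so G is not a forest; only forests have treewidth ≤ 1, hence tw(G) ≥ 2. The upper and lower bounds meet at 2, so that is the treewidth.

Treewidth 2.
Bags: B1 = {1, 3, 5}  B2 = {1, 5, 6}  B3 = {1, 2, 5}  B4 = {1, 4, 5}
Tree: B1–B2, B2–B3, B3–B4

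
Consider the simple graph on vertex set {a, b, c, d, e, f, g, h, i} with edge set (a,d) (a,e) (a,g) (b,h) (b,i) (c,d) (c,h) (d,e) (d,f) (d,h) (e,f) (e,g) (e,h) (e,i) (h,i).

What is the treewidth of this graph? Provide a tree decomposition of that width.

Every bag has size at most 3, so the width is 3 − 1 = 2 and tw(G) ≤ 2. Conversely, {d, e, h} is a clique of size 3, and the vertices of any clique must share a bag in every tree decomposition; so some bag has ≥ 3 vertices and tw(G) ≥ 2. The upper and lower bounds meet at 2, so that is the treewidth.

Treewidth 2.
Bags: B1 = {e, h, i}  B2 = {d, e, h}  B3 = {c, d, h}  B4 = {a, d, e}  B5 = {d, e, f}  B6 = {a, e, g}  B7 = {b, h, i}
Tree: B1–B2, B2–B3, B2–B4, B2–B5, B4–B6, B1–B7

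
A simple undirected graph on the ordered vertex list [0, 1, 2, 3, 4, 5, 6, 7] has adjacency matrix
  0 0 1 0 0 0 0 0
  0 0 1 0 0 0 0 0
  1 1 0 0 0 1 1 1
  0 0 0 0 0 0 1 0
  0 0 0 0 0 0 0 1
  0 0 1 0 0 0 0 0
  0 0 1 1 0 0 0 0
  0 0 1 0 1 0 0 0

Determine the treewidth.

1

A width-1 tree decomposition is:
Bags: B1 = {2, 6}  B2 = {0, 2}  B3 = {1, 2}  B4 = {2, 5}  B5 = {2, 7}  B6 = {3, 6}  B7 = {4, 7}
Tree: B1–B2, B2–B3, B1–B4, B2–B5, B1–B6, B5–B7
The largest bag has 2 vertices, giving width 1; this decomposition certifies tw(G) ≤ 1. Since G has at least one edge (e.g. 2–6), it is not an edgeless graph, so tw(G) ≥ 1. Combining the bounds, tw(G) = 1.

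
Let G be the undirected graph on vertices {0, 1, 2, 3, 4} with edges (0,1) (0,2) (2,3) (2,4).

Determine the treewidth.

1

A width-1 tree decomposition is:
Bags: B1 = {2, 4}  B2 = {0, 2}  B3 = {0, 1}  B4 = {2, 3}
Tree: B1–B2, B2–B3, B2–B4
Every bag has size at most 2, so the width is 2 − 1 = 1 and tw(G) ≤ 1. Since G has at least one edge (e.g. 4–2), it is not an edgeless graph, so tw(G) ≥ 1. Combining the bounds, tw(G) = 1.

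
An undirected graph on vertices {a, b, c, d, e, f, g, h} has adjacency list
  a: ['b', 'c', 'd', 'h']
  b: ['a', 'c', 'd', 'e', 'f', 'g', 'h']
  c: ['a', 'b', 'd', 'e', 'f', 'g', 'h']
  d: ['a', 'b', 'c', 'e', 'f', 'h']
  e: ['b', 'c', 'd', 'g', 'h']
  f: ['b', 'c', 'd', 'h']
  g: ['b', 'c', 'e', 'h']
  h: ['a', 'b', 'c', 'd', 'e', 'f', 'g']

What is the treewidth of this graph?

4

A width-4 tree decomposition is:
Bags: B1 = {b, c, d, e, h}  B2 = {b, c, e, g, h}  B3 = {b, c, d, f, h}  B4 = {a, b, c, d, h}
Tree: B1–B2, B1–B3, B3–B4
Every bag has size at most 5, so the width is 5 − 1 = 4 and tw(G) ≤ 4. On the other hand G contains the 5-clique {b, c, d, e, h}. A clique must lie in a single bag of any decomposition, so no decomposition can have width below 4. Combining the bounds, tw(G) = 4.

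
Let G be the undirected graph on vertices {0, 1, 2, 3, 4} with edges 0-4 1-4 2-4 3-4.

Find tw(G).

1

A width-1 tree decomposition is:
Bags: B1 = {3, 4}  B2 = {2, 4}  B3 = {0, 4}  B4 = {1, 4}
Tree: B1–B2, B2–B3, B2–B4
Every bag has size at most 2, so the width is 2 − 1 = 1 and tw(G) ≤ 1. G has an edge, so its treewidth is at least 1. Combining the bounds, tw(G) = 1.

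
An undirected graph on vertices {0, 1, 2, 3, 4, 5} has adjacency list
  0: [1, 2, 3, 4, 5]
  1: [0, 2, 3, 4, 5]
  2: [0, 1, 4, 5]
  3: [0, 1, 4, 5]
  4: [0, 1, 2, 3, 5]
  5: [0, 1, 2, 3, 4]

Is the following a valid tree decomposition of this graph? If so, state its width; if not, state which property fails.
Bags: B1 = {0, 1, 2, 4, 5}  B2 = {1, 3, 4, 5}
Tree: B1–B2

A tree decomposition must satisfy three properties: every vertex lies in some bag; for every edge, both endpoints lie together in some bag; and for every vertex, the bags containing it form a connected subtree. Here edge (0,3) lies in no bag, so the decomposition is invalid.

No — edge (0,3) lies in no bag.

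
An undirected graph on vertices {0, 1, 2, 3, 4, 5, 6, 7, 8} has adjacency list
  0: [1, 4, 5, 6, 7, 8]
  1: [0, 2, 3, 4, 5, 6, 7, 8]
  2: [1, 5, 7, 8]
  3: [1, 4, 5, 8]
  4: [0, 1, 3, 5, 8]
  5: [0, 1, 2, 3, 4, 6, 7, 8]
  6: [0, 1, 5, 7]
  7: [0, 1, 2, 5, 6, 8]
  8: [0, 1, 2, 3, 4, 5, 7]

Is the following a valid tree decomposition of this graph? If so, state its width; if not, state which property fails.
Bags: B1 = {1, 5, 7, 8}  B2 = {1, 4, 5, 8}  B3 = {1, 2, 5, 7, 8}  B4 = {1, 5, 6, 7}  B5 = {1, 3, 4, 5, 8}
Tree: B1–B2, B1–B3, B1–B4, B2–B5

A tree decomposition must satisfy three properties: every vertex lies in some bag; for every edge, both endpoints lie together in some bag; and for every vertex, the bags containing it form a connected subtree. Here vertex 0 appears in no bag, so the decomposition is invalid.

No — vertex 0 appears in no bag.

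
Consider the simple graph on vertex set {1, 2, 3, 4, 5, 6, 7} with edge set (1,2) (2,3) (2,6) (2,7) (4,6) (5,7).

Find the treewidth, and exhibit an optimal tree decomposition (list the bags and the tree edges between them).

The largest bag has 2 vertices, giving width 1; this decomposition certifies tw(G) ≤ 1. Since G has at least one edge (e.g. 1–2), it is not an edgeless graph, so tw(G) ≥ 1. Therefore the treewidth is 1.

Treewidth 1.
One such decomposition:
Bags: B1 = {1, 2}  B2 = {2, 6}  B3 = {2, 3}  B4 = {2, 7}  B5 = {5, 7}  B6 = {4, 6}
Tree: B1–B2, B1–B3, B2–B4, B4–B5, B2–B6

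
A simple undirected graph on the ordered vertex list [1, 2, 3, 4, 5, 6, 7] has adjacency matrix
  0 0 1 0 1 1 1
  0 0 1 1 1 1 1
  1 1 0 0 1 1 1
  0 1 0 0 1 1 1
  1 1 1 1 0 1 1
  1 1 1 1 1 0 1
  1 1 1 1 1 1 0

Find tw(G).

4

A width-4 tree decomposition is:
Bags: B1 = {2, 4, 5, 6, 7}  B2 = {2, 3, 5, 6, 7}  B3 = {1, 3, 5, 6, 7}
Tree: B1–B2, B2–B3
Every bag has size at most 5, so the width is 5 − 1 = 4 and tw(G) ≤ 4. Conversely, {1, 3, 5, 6, 7} is a clique of size 5, and the vertices of any clique must share a bag in every tree decomposition; so some bag has ≥ 5 vertices and tw(G) ≥ 4. Hence tw(G) = 4 exactly.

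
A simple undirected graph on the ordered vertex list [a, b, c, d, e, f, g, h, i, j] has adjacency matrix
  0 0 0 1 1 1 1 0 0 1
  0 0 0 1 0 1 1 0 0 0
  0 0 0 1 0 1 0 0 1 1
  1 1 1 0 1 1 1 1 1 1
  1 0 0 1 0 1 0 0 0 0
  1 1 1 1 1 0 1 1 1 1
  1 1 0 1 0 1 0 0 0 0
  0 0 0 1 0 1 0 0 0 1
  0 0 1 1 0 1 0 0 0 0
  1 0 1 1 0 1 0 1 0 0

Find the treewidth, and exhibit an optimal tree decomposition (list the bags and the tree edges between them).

Treewidth 3.
One optimal decomposition is:
Bags: B1 = {a, d, f, g}  B2 = {a, d, f, j}  B3 = {d, f, h, j}  B4 = {c, d, f, j}  B5 = {b, d, f, g}  B6 = {a, d, e, f}  B7 = {c, d, f, i}
Tree: B1–B2, B2–B3, B2–B4, B1–B5, B1–B6, B4–B7

Every bag has size at most 4, so the width is 4 − 1 = 3 and tw(G) ≤ 3. On the other hand G contains the 4-clique {d, f, h, j}. A clique must lie in a single bag of any decomposition, so no decomposition can have width below 3. Hence tw(G) = 3 exactly.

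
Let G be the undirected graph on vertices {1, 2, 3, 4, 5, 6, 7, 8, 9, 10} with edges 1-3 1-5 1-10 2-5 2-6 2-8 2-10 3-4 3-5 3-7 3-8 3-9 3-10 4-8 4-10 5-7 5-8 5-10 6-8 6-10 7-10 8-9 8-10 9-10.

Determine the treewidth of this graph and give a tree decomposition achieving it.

Each bag holds 4 vertices, so the decomposition has width 3, which upper-bounds the treewidth. For the lower bound, the 4 vertices {2, 5, 8, 10} are pairwise adjacent, and any tree decomposition puts a clique entirely inside one bag — forcing width ≥ 3. Hence tw(G) = 3 exactly.

Treewidth 3.
Bags: B1 = {2, 5, 8, 10}  B2 = {3, 5, 8, 10}  B3 = {1, 3, 5, 10}  B4 = {3, 8, 9, 10}  B5 = {2, 6, 8, 10}  B6 = {3, 4, 8, 10}  B7 = {3, 5, 7, 10}
Tree: B1–B2, B2–B3, B2–B4, B1–B5, B4–B6, B3–B7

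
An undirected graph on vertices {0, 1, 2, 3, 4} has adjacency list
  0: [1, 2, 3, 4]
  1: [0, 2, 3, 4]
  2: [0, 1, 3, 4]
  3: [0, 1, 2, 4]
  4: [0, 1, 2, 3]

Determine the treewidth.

A width-4 tree decomposition is:
Bags: B1 = {0, 1, 2, 3, 4}
Tree: (single bag)
A single bag containing all 5 vertices is trivially a valid decomposition of width 4. Conversely, {0, 1, 2, 3, 4} is a clique of size 5, and the vertices of any clique must share a bag in every tree decomposition; so some bag has ≥ 5 vertices and tw(G) ≥ 4. The upper and lower bounds meet at 4, so that is the treewidth.

4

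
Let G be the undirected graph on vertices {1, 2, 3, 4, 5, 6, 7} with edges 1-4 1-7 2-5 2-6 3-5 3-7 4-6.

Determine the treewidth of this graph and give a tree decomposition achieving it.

Each bag holds 3 vertices, so the decomposition has width 2, which upper-bounds the treewidth. The edges 7–3–5–2–6–4–1–7 form a cycle, so G is not a tree and its treewidth is at least 2. Combining the bounds, tw(G) = 2.

Treewidth 2.
One such decomposition:
Bags: B1 = {3, 5, 7}  B2 = {2, 5, 7}  B3 = {2, 6, 7}  B4 = {4, 6, 7}  B5 = {1, 4, 7}
Tree: B1–B2, B2–B3, B3–B4, B4–B5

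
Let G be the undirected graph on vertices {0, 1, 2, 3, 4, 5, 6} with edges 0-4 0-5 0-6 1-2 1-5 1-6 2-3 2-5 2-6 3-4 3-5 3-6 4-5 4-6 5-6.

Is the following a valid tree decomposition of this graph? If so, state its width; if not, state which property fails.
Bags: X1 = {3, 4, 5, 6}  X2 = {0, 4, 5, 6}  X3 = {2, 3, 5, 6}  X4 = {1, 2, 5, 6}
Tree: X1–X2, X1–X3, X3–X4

Yes; width 3.

Checking the three conditions: (i) the bags cover all of {0, 1, 2, 3, 4, 5, 6}; (ii) for each edge, some bag contains both endpoints; (iii) the bags containing any fixed vertex form a subtree. All hold, so the decomposition is valid with width 4 − 1 = 3.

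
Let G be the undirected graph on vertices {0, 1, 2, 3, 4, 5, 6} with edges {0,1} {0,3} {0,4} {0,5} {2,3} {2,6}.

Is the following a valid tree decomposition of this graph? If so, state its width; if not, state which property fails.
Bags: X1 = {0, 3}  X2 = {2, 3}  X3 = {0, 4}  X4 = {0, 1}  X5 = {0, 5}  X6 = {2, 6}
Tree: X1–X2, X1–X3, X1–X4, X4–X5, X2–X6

Vertex coverage: the bags together contain {0, 1, 2, 3, 4, 5, 6}, the full vertex set. Edge coverage: each edge of G has both endpoints in at least one bag. Running intersection: for every vertex, the bags containing it form a connected subtree. All three properties hold, so this is a valid tree decomposition of width max|bag| − 1 = 1, and hence tw(G) ≤ 1.

Yes; width 1.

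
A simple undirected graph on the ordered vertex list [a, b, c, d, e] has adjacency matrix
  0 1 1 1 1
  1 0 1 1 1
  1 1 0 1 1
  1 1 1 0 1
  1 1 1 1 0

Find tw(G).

4

A width-4 tree decomposition is:
Bags: B1 = {a, b, c, d, e}
Tree: (single bag)
A single bag containing all 5 vertices is trivially a valid decomposition of width 4. On the other hand G contains the 5-clique {a, b, c, d, e}. A clique must lie in a single bag of any decomposition, so no decomposition can have width below 4. Therefore the treewidth is 4.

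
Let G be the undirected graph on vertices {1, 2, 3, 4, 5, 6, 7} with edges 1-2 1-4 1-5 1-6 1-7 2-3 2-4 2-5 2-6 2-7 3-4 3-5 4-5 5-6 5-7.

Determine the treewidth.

3

A width-3 tree decomposition is:
Bags: B1 = {1, 2, 5, 6}  B2 = {1, 2, 4, 5}  B3 = {2, 3, 4, 5}  B4 = {1, 2, 5, 7}
Tree: B1–B2, B2–B3, B1–B4
The largest bag has 4 vertices, giving width 3; this decomposition certifies tw(G) ≤ 3. For the lower bound, the 4 vertices {1, 2, 4, 5} are pairwise adjacent, and any tree decomposition puts a clique entirely inside one bag — forcing width ≥ 3. The upper and lower bounds meet at 3, so that is the treewidth.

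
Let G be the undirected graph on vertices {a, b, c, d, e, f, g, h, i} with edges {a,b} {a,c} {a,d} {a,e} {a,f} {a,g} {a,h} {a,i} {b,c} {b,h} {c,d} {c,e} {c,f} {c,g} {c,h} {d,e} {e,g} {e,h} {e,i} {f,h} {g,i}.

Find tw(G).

A width-3 tree decomposition is:
Bags: B1 = {a, c, e, h}  B2 = {a, c, e, g}  B3 = {a, c, f, h}  B4 = {a, e, g, i}  B5 = {a, b, c, h}  B6 = {a, c, d, e}
Tree: B1–B2, B1–B3, B2–B4, B3–B5, B1–B6
The largest bag has 4 vertices, giving width 3; this decomposition certifies tw(G) ≤ 3. On the other hand G contains the 4-clique {a, c, d, e}. A clique must lie in a single bag of any decomposition, so no decomposition can have width below 3. Therefore the treewidth is 3.

3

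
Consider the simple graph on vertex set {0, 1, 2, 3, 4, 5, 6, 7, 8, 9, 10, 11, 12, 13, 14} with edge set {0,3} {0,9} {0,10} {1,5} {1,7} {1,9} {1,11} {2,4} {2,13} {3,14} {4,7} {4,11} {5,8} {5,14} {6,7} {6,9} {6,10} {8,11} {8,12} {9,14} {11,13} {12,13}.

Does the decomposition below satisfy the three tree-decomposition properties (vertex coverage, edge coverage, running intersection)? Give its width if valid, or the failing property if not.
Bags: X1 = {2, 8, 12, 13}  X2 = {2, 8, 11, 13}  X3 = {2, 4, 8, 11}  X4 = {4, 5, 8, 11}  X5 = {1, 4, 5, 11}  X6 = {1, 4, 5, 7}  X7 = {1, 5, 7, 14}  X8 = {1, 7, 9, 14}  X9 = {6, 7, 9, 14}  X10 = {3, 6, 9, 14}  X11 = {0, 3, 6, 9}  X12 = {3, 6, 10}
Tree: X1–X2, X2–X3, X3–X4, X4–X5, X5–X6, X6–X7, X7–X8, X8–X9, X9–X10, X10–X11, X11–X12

No — edge (0,10) lies in no bag.

A tree decomposition must satisfy three properties: every vertex lies in some bag; for every edge, both endpoints lie together in some bag; and for every vertex, the bags containing it form a connected subtree. Here edge (0,10) lies in no bag, so the decomposition is invalid.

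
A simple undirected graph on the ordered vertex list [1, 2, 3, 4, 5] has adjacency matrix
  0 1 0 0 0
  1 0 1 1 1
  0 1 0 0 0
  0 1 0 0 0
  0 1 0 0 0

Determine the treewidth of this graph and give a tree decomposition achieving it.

Treewidth 1.
One such decomposition:
Bags: B1 = {1, 2}  B2 = {2, 3}  B3 = {2, 4}  B4 = {2, 5}
Tree: B1–B2, B2–B3, B3–B4

Every bag has size at most 2, so the width is 2 − 1 = 1 and tw(G) ≤ 1. Since G has at least one edge (e.g. 1–2), it is not an edgeless graph, so tw(G) ≥ 1. Therefore the treewidth is 1.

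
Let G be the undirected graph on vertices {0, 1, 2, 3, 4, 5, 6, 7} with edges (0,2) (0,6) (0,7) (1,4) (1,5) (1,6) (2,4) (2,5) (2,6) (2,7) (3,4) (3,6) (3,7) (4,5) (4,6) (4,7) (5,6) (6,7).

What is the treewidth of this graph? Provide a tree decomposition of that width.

The largest bag has 4 vertices, giving width 3; this decomposition certifies tw(G) ≤ 3. Conversely, {0, 2, 6, 7} is a clique of size 4, and the vertices of any clique must share a bag in every tree decomposition; so some bag has ≥ 4 vertices and tw(G) ≥ 3. Therefore the treewidth is 3.

Treewidth 3.
One such decomposition:
Bags: B1 = {1, 4, 5, 6}  B2 = {2, 4, 5, 6}  B3 = {2, 4, 6, 7}  B4 = {0, 2, 6, 7}  B5 = {3, 4, 6, 7}
Tree: B1–B2, B2–B3, B3–B4, B3–B5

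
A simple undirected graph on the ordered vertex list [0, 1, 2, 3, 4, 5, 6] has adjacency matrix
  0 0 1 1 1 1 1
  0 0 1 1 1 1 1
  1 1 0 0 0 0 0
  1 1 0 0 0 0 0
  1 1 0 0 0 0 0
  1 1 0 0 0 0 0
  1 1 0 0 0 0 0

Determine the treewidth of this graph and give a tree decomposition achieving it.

Each bag holds 3 vertices, so the decomposition has width 2, which upper-bounds the treewidth. For the lower bound, G contains the cycle 0–3–1–2–0, so G is not a forest; only forests have treewidth ≤ 1, hence tw(G) ≥ 2. The upper and lower bounds meet at 2, so that is the treewidth.

Treewidth 2.
One such decomposition:
Bags: B1 = {0, 1, 3}  B2 = {0, 1, 2}  B3 = {0, 1, 4}  B4 = {0, 1, 6}  B5 = {0, 1, 5}
Tree: B1–B2, B2–B3, B3–B4, B4–B5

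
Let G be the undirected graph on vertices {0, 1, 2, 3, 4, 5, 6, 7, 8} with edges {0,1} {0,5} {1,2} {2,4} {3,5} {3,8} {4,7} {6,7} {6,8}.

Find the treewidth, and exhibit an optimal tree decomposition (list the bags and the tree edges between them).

The largest bag has 3 vertices, giving width 2; this decomposition certifies tw(G) ≤ 2. Since 0–1–2–4–7–6–8–3–5–0 is a cycle in G, G is not acyclic. Forests are exactly the graphs of treewidth ≤ 1, so tw(G) ≥ 2. Therefore the treewidth is 2.

Treewidth 2.
One optimal decomposition is:
Bags: B1 = {0, 1, 2}  B2 = {0, 2, 4}  B3 = {0, 4, 7}  B4 = {0, 6, 7}  B5 = {0, 6, 8}  B6 = {0, 3, 8}  B7 = {0, 3, 5}
Tree: B1–B2, B2–B3, B3–B4, B4–B5, B5–B6, B6–B7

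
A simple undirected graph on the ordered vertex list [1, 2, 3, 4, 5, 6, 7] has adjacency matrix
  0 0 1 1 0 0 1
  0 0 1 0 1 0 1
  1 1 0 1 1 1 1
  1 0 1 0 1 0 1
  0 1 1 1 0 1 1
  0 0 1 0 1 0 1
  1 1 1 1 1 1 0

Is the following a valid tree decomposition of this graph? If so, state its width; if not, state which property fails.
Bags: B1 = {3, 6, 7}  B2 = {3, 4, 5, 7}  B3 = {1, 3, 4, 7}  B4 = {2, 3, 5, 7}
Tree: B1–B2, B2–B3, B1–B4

No — edge (5,6) lies in no bag.

A tree decomposition must satisfy three properties: every vertex lies in some bag; for every edge, both endpoints lie together in some bag; and for every vertex, the bags containing it form a connected subtree. Here edge (5,6) lies in no bag, so the decomposition is invalid.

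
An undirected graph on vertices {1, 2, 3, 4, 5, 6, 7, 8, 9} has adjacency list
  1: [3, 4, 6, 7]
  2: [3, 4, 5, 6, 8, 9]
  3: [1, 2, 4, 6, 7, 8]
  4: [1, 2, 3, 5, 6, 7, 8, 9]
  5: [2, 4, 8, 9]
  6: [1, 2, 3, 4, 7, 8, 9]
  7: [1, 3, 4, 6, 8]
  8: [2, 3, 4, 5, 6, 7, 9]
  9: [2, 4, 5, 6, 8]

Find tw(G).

4

A width-4 tree decomposition is:
Bags: B1 = {2, 4, 6, 8, 9}  B2 = {2, 3, 4, 6, 8}  B3 = {3, 4, 6, 7, 8}  B4 = {1, 3, 4, 6, 7}  B5 = {2, 4, 5, 8, 9}
Tree: B1–B2, B2–B3, B3–B4, B1–B5
Every bag has size at most 5, so the width is 5 − 1 = 4 and tw(G) ≤ 4. For the lower bound, the 5 vertices {2, 4, 5, 8, 9} are pairwise adjacent, and any tree decomposition puts a clique entirely inside one bag — forcing width ≥ 4. Hence tw(G) = 4 exactly.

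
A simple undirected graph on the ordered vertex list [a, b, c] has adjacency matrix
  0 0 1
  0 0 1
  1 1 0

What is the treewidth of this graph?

1

A width-1 tree decomposition is:
Bags: B1 = {b, c}  B2 = {a, c}
Tree: B1–B2
Every bag has size at most 2, so the width is 2 − 1 = 1 and tw(G) ≤ 1. Any graph with an edge has treewidth ≥ 1, and G has the edge b–c. Therefore the treewidth is 1.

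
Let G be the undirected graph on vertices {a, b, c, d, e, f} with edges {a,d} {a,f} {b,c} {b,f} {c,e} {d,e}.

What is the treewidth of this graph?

A width-2 tree decomposition is:
Bags: B1 = {a, d, f}  B2 = {d, e, f}  B3 = {c, e, f}  B4 = {b, c, f}
Tree: B1–B2, B2–B3, B3–B4
The largest bag has 3 vertices, giving width 2; this decomposition certifies tw(G) ≤ 2. Since f–a–d–e–c–b–f is a cycle in G, G is not acyclic. Forests are exactly the graphs of treewidth ≤ 1, so tw(G) ≥ 2. Hence tw(G) = 2 exactly.

2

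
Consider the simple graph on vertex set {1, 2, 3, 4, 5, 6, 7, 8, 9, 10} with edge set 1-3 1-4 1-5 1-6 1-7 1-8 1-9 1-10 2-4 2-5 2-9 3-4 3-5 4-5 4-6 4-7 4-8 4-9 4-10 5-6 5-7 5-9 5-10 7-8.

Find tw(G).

3

A width-3 tree decomposition is:
Bags: B1 = {2, 4, 5, 9}  B2 = {1, 4, 5, 9}  B3 = {1, 4, 5, 7}  B4 = {1, 4, 5, 6}  B5 = {1, 4, 7, 8}  B6 = {1, 4, 5, 10}  B7 = {1, 3, 4, 5}
Tree: B1–B2, B2–B3, B2–B4, B3–B5, B4–B6, B6–B7
Each bag holds 4 vertices, so the decomposition has width 3, which upper-bounds the treewidth. For the lower bound, the 4 vertices {1, 4, 7, 8} are pairwise adjacent, and any tree decomposition puts a clique entirely inside one bag — forcing width ≥ 3. Therefore the treewidth is 3.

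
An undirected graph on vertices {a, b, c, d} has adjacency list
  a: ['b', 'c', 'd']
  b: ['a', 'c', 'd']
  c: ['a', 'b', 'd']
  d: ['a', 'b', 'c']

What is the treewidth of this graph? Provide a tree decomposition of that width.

Treewidth 3.
One such decomposition:
Bags: B1 = {a, b, c, d}
Tree: (single bag)

A single bag containing all 4 vertices is trivially a valid decomposition of width 3. For the lower bound, the 4 vertices {a, b, c, d} are pairwise adjacent, and any tree decomposition puts a clique entirely inside one bag — forcing width ≥ 3. Therefore the treewidth is 3.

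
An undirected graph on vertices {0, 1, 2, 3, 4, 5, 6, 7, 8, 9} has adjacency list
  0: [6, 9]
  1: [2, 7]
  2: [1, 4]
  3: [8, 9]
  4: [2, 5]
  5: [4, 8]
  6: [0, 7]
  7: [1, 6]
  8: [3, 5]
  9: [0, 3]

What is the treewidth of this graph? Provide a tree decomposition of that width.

Each bag holds 3 vertices, so the decomposition has width 2, which upper-bounds the treewidth. For the lower bound, G contains the cycle 5–8–3–9–0–6–7–1–2–4–5, so G is not a forest; only forests have treewidth ≤ 1, hence tw(G) ≥ 2. The upper and lower bounds meet at 2, so that is the treewidth.

Treewidth 2.
One such decomposition:
Bags: B1 = {3, 5, 8}  B2 = {3, 5, 9}  B3 = {0, 5, 9}  B4 = {0, 5, 6}  B5 = {5, 6, 7}  B6 = {1, 5, 7}  B7 = {1, 2, 5}  B8 = {2, 4, 5}
Tree: B1–B2, B2–B3, B3–B4, B4–B5, B5–B6, B6–B7, B7–B8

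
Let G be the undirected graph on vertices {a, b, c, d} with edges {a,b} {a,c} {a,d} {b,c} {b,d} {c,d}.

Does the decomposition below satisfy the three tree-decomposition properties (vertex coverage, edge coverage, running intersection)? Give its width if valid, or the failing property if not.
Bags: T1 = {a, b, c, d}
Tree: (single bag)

Yes; width 3.

Checking the three conditions: (i) the bags cover all of {a, b, c, d}; (ii) for each edge, some bag contains both endpoints; (iii) the bags containing any fixed vertex form a subtree. All hold, so the decomposition is valid with width 4 − 1 = 3.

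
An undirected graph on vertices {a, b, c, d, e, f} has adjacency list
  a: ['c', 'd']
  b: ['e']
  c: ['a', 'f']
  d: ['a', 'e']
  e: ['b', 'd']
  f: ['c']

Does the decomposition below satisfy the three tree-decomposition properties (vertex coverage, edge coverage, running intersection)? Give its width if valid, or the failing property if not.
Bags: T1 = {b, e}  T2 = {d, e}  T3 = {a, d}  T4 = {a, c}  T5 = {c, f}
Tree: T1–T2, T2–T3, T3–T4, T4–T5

Yes; width 1.

Vertex coverage: the bags together contain {a, b, c, d, e, f}, the full vertex set. Edge coverage: each edge of G has both endpoints in at least one bag. Running intersection: for every vertex, the bags containing it form a connected subtree. All three properties hold, so this is a valid tree decomposition of width max|bag| − 1 = 1, and hence tw(G) ≤ 1.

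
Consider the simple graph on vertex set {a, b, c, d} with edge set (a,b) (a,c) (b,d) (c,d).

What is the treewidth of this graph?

2

A width-2 tree decomposition is:
Bags: B1 = {a, c, d}  B2 = {a, b, d}
Tree: B1–B2
The largest bag has 3 vertices, giving width 2; this decomposition certifies tw(G) ≤ 2. The edges d–c–a–b–d form a cycle, so G is not a tree and its treewidth is at least 2. Combining the bounds, tw(G) = 2.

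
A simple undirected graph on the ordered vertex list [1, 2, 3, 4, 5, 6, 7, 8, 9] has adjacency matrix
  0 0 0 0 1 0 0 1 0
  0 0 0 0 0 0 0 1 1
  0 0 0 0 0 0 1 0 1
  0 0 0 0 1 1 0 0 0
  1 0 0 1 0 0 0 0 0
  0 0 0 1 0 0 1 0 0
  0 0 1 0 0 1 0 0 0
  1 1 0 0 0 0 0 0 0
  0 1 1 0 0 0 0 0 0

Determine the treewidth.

A width-2 tree decomposition is:
Bags: B1 = {2, 3, 9}  B2 = {2, 3, 8}  B3 = {1, 3, 8}  B4 = {1, 3, 5}  B5 = {3, 4, 5}  B6 = {3, 4, 6}  B7 = {3, 6, 7}
Tree: B1–B2, B2–B3, B3–B4, B4–B5, B5–B6, B6–B7
Every bag has size at most 3, so the width is 3 − 1 = 2 and tw(G) ≤ 2. The edges 3–9–2–8–1–5–4–6–7–3 form a cycle, so G is not a tree and its treewidth is at least 2. Therefore the treewidth is 2.

2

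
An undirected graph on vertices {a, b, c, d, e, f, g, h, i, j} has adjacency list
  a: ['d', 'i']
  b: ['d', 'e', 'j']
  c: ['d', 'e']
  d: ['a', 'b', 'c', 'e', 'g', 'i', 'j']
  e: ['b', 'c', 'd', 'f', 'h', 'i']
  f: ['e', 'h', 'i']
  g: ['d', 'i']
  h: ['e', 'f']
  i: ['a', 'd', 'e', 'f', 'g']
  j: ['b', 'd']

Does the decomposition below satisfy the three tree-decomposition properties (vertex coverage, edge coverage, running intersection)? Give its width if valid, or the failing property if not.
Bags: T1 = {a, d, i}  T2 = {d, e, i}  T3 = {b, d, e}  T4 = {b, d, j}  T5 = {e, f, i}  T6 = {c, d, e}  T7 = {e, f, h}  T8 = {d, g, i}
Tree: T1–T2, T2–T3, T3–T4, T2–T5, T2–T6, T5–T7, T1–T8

Yes; width 2.

Checking the three conditions: (i) the bags cover all of {a, b, c, d, e, f, g, h, i, j}; (ii) for each edge, some bag contains both endpoints; (iii) the bags containing any fixed vertex form a subtree. All hold, so the decomposition is valid with width 3 − 1 = 2.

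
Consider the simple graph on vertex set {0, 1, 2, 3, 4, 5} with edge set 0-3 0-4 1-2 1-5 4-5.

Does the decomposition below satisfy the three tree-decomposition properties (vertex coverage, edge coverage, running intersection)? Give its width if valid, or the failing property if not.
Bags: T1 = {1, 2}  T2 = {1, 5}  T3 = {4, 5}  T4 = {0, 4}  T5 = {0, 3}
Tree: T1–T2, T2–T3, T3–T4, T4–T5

Checking the three conditions: (i) the bags cover all of {0, 1, 2, 3, 4, 5}; (ii) for each edge, some bag contains both endpoints; (iii) the bags containing any fixed vertex form a subtree. All hold, so the decomposition is valid with width 2 − 1 = 1.

Yes; width 1.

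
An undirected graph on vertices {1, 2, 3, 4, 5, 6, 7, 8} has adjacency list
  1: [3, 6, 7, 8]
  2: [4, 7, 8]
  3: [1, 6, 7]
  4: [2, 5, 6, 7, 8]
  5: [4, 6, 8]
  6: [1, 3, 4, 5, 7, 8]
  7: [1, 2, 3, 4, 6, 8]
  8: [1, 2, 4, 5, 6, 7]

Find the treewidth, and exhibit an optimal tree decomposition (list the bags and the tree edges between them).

Every bag has size at most 4, so the width is 4 − 1 = 3 and tw(G) ≤ 3. Conversely, {2, 4, 7, 8} is a clique of size 4, and the vertices of any clique must share a bag in every tree decomposition; so some bag has ≥ 4 vertices and tw(G) ≥ 3. The upper and lower bounds meet at 3, so that is the treewidth.

Treewidth 3.
One optimal decomposition is:
Bags: B1 = {4, 6, 7, 8}  B2 = {4, 5, 6, 8}  B3 = {1, 6, 7, 8}  B4 = {1, 3, 6, 7}  B5 = {2, 4, 7, 8}
Tree: B1–B2, B1–B3, B3–B4, B1–B5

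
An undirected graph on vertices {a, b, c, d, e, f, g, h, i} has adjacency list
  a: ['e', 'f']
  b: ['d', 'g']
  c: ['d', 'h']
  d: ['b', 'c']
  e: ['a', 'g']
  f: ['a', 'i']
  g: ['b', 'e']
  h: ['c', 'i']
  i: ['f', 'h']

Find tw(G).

A width-2 tree decomposition is:
Bags: B1 = {b, e, g}  B2 = {a, b, e}  B3 = {a, b, f}  B4 = {b, f, i}  B5 = {b, h, i}  B6 = {b, c, h}  B7 = {b, c, d}
Tree: B1–B2, B2–B3, B3–B4, B4–B5, B5–B6, B6–B7
Every bag has size at most 3, so the width is 3 − 1 = 2 and tw(G) ≤ 2. For the lower bound, G contains the cycle b–g–e–a–f–i–h–c–d–b, so G is not a forest; only forests have treewidth ≤ 1, hence tw(G) ≥ 2. The upper and lower bounds meet at 2, so that is the treewidth.

2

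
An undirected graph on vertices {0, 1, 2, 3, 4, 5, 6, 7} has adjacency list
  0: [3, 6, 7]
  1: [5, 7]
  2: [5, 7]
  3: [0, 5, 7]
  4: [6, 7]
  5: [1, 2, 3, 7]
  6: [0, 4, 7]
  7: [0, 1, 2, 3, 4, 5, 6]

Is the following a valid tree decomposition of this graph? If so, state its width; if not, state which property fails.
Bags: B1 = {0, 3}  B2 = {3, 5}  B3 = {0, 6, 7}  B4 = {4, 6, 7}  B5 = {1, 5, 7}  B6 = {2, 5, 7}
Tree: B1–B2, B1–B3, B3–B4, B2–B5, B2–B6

No — edge (7,3) lies in no bag.

A tree decomposition must satisfy three properties: every vertex lies in some bag; for every edge, both endpoints lie together in some bag; and for every vertex, the bags containing it form a connected subtree. Here edge (7,3) lies in no bag, so the decomposition is invalid.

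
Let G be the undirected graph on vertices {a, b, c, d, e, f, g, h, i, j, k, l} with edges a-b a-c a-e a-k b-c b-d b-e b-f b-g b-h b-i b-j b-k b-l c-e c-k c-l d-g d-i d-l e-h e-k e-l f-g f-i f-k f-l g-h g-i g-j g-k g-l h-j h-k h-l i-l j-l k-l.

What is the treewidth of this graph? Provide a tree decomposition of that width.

Treewidth 4.
One optimal decomposition is:
Bags: B1 = {b, f, g, k, l}  B2 = {b, g, h, k, l}  B3 = {b, e, h, k, l}  B4 = {b, f, g, i, l}  B5 = {b, c, e, k, l}  B6 = {b, d, g, i, l}  B7 = {b, g, h, j, l}  B8 = {a, b, c, e, k}
Tree: B1–B2, B2–B3, B1–B4, B3–B5, B4–B6, B2–B7, B5–B8

The largest bag has 5 vertices, giving width 4; this decomposition certifies tw(G) ≤ 4. Conversely, {a, b, c, e, k} is a clique of size 5, and the vertices of any clique must share a bag in every tree decomposition; so some bag has ≥ 5 vertices and tw(G) ≥ 4. Hence tw(G) = 4 exactly.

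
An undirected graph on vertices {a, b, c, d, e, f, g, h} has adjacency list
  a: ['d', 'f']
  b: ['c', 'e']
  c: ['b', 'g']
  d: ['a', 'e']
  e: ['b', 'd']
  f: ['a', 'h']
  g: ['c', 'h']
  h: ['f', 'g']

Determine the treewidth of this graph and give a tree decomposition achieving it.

Each bag holds 3 vertices, so the decomposition has width 2, which upper-bounds the treewidth. The edges c–g–h–f–a–d–e–b–c form a cycle, so G is not a tree and its treewidth is at least 2. Combining the bounds, tw(G) = 2.

Treewidth 2.
Bags: B1 = {c, g, h}  B2 = {c, f, h}  B3 = {a, c, f}  B4 = {a, c, d}  B5 = {c, d, e}  B6 = {b, c, e}
Tree: B1–B2, B2–B3, B3–B4, B4–B5, B5–B6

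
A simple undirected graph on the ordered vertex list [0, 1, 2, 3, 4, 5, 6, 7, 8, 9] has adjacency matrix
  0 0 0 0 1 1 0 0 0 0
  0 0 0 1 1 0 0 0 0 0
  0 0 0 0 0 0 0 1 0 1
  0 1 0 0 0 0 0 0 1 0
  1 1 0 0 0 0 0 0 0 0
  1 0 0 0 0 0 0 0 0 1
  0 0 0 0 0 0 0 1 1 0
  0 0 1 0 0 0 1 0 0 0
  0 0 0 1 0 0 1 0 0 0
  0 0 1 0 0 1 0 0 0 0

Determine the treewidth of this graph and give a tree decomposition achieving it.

Every bag has size at most 3, so the width is 3 − 1 = 2 and tw(G) ≤ 2. Since 9–2–7–6–8–3–1–4–0–5–9 is a cycle in G, G is not acyclic. Forests are exactly the graphs of treewidth ≤ 1, so tw(G) ≥ 2. Hence tw(G) = 2 exactly.

Treewidth 2.
One optimal decomposition is:
Bags: B1 = {2, 7, 9}  B2 = {6, 7, 9}  B3 = {6, 8, 9}  B4 = {3, 8, 9}  B5 = {1, 3, 9}  B6 = {1, 4, 9}  B7 = {0, 4, 9}  B8 = {0, 5, 9}
Tree: B1–B2, B2–B3, B3–B4, B4–B5, B5–B6, B6–B7, B7–B8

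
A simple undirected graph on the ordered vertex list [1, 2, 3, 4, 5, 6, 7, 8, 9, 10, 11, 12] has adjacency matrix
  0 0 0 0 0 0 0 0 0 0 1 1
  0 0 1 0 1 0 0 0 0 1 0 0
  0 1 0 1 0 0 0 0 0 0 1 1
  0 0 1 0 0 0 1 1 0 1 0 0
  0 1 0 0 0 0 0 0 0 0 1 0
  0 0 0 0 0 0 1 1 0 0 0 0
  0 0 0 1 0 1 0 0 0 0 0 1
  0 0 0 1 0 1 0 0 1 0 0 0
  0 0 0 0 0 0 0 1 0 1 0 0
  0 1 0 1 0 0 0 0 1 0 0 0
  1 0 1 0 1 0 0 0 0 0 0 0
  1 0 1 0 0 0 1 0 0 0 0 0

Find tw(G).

A width-3 tree decomposition is:
Bags: B1 = {1, 5, 11, 12}  B2 = {3, 5, 11, 12}  B3 = {2, 3, 5, 12}  B4 = {2, 3, 7, 12}  B5 = {2, 3, 4, 7}  B6 = {2, 4, 7, 10}  B7 = {4, 6, 7, 10}  B8 = {4, 6, 8, 10}  B9 = {6, 8, 9, 10}
Tree: B1–B2, B2–B3, B3–B4, B4–B5, B5–B6, B6–B7, B7–B8, B8–B9
The largest bag has 4 vertices, giving width 3; this decomposition certifies tw(G) ≤ 3. For the lower bound: the 4 vertex sets {1,5,11}, {12}, {3}, {2,4,7,10} are disjoint, each induces a connected subgraph, and every pair is joined by at least one edge of G. Contracting each set to a single vertex therefore yields K_{4} as a minor, and since treewidth is minor-monotone, tw(G) ≥ tw(K_{4}) = 3. Therefore the treewidth is 3.

3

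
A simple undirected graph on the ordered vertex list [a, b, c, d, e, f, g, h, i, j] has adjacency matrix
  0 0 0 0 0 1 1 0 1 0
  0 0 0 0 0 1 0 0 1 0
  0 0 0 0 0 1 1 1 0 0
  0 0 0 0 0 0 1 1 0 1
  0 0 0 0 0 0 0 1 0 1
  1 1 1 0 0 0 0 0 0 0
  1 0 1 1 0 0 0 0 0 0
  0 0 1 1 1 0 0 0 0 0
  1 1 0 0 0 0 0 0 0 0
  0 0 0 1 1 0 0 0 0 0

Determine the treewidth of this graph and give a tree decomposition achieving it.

Treewidth 2.
One optimal decomposition is:
Bags: B1 = {a, b, i}  B2 = {a, b, f}  B3 = {a, f, g}  B4 = {c, f, g}  B5 = {c, d, g}  B6 = {c, d, h}  B7 = {d, h, j}  B8 = {e, h, j}
Tree: B1–B2, B2–B3, B3–B4, B4–B5, B5–B6, B6–B7, B7–B8

Each bag holds 3 vertices, so the decomposition has width 2, which upper-bounds the treewidth. Since i–b–f–a–i is a cycle in G, G is not acyclic. Forests are exactly the graphs of treewidth ≤ 1, so tw(G) ≥ 2. Combining the bounds, tw(G) = 2.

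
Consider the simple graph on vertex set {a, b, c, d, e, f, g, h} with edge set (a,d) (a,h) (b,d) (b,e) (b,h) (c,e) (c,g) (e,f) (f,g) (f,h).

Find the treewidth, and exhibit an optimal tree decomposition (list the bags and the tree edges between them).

Every bag has size at most 3, so the width is 3 − 1 = 2 and tw(G) ≤ 2. Since a–d–b–h–a is a cycle in G, G is not acyclic. Forests are exactly the graphs of treewidth ≤ 1, so tw(G) ≥ 2. Combining the bounds, tw(G) = 2.

Treewidth 2.
Bags: B1 = {a, d, h}  B2 = {b, d, h}  B3 = {b, f, h}  B4 = {b, e, f}  B5 = {e, f, g}  B6 = {c, e, g}
Tree: B1–B2, B2–B3, B3–B4, B4–B5, B5–B6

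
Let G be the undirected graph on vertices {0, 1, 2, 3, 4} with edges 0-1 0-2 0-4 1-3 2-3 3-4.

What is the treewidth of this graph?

2

A width-2 tree decomposition is:
Bags: B1 = {0, 1, 3}  B2 = {0, 3, 4}  B3 = {0, 2, 3}
Tree: B1–B2, B2–B3
The largest bag has 3 vertices, giving width 2; this decomposition certifies tw(G) ≤ 2. Since 0–1–3–4–0 is a cycle in G, G is not acyclic. Forests are exactly the graphs of treewidth ≤ 1, so tw(G) ≥ 2. Therefore the treewidth is 2.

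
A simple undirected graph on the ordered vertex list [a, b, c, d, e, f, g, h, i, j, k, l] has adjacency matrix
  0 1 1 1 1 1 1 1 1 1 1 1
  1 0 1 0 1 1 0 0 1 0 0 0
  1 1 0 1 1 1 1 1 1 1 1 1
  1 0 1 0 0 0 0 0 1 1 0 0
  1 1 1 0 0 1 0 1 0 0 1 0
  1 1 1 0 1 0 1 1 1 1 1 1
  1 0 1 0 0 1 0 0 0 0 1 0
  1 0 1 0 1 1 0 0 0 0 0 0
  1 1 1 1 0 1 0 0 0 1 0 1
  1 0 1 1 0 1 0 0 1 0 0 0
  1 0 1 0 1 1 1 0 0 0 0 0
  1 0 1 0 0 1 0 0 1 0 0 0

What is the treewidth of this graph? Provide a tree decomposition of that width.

The largest bag has 5 vertices, giving width 4; this decomposition certifies tw(G) ≤ 4. Conversely, {a, c, d, i, j} is a clique of size 5, and the vertices of any clique must share a bag in every tree decomposition; so some bag has ≥ 5 vertices and tw(G) ≥ 4. The upper and lower bounds meet at 4, so that is the treewidth.

Treewidth 4.
Bags: B1 = {a, c, f, i, j}  B2 = {a, b, c, f, i}  B3 = {a, b, c, e, f}  B4 = {a, c, d, i, j}  B5 = {a, c, e, f, k}  B6 = {a, c, f, i, l}  B7 = {a, c, f, g, k}  B8 = {a, c, e, f, h}
Tree: B1–B2, B2–B3, B1–B4, B3–B5, B1–B6, B5–B7, B5–B8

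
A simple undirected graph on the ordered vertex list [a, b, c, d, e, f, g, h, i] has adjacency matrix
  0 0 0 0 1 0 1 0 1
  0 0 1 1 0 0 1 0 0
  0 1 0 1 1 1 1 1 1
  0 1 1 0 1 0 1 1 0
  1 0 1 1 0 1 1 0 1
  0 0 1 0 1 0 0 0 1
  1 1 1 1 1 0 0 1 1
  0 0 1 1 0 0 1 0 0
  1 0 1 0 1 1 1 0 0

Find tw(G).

A width-3 tree decomposition is:
Bags: B1 = {c, d, e, g}  B2 = {c, e, g, i}  B3 = {c, d, g, h}  B4 = {c, e, f, i}  B5 = {a, e, g, i}  B6 = {b, c, d, g}
Tree: B1–B2, B1–B3, B2–B4, B2–B5, B3–B6
The largest bag has 4 vertices, giving width 3; this decomposition certifies tw(G) ≤ 3. On the other hand G contains the 4-clique {c, d, e, g}. A clique must lie in a single bag of any decomposition, so no decomposition can have width below 3. Therefore the treewidth is 3.

3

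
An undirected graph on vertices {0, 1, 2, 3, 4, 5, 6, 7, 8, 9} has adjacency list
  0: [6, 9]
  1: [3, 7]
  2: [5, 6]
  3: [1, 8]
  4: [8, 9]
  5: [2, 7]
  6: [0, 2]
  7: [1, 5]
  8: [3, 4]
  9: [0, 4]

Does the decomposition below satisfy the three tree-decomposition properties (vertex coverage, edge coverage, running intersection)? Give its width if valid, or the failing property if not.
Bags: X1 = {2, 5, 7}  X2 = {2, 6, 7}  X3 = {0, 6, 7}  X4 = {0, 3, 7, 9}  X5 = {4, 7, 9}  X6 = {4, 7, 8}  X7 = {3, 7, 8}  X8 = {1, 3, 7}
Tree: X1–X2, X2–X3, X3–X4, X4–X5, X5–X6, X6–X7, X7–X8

No — bags containing vertex 3 are not connected in the tree.

A tree decomposition must satisfy three properties: every vertex lies in some bag; for every edge, both endpoints lie together in some bag; and for every vertex, the bags containing it form a connected subtree. Here bags containing vertex 3 are not connected in the tree, so the decomposition is invalid.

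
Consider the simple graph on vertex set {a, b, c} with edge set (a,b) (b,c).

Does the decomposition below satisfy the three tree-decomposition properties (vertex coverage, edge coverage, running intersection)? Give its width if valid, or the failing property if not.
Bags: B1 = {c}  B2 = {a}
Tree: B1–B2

A tree decomposition must satisfy three properties: every vertex lies in some bag; for every edge, both endpoints lie together in some bag; and for every vertex, the bags containing it form a connected subtree. Here vertex b appears in no bag, so the decomposition is invalid.

No — vertex b appears in no bag.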